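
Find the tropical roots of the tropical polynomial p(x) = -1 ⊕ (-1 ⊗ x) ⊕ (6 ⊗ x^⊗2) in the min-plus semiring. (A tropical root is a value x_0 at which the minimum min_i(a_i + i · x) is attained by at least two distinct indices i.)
Roots: {-7, 0}

Each tropical root is a break point of the lower envelope of the lines y = a_i + i · x (there are 3 lines, with slopes 0, 1, ..., 2). Only the lines that attain the minimum somewhere contribute to roots; other lines are dominated. Here the surviving (envelope) indices are i = 2, i = 1, i = 0.
Intersections between consecutive envelope lines give the roots: for adjacent envelope indices i < j the intersection is x = (a_i − a_j) / (j − i). Reading off the sorted break points: {-7, 0}.
Verification: at each break x_0, at least two indices attain the minimum of min_i(a_i + i · x_0).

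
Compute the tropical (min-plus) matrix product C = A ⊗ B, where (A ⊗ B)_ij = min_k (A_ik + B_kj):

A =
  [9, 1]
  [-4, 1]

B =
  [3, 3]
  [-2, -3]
A ⊗ B =
  [-1, -2]
  [-1, -2]

Apply the min-plus product entry-by-entry:
  C[0][0] = min over k of (A[0][0] + B[0][0] = 9 + 3 = 12, A[0][1] + B[1][0] = 1 + -2 = -1) = -1 (attained at k = 1)
  C[0][1] = min over k of (A[0][0] + B[0][1] = 9 + 3 = 12, A[0][1] + B[1][1] = 1 + -3 = -2) = -2 (attained at k = 1)
  C[1][0] = min over k of (A[1][0] + B[0][0] = -4 + 3 = -1, A[1][1] + B[1][0] = 1 + -2 = -1) = -1 (attained at k = 0)
  C[1][1] = min over k of (A[1][0] + B[0][1] = -4 + 3 = -1, A[1][1] + B[1][1] = 1 + -3 = -2) = -2 (attained at k = 1)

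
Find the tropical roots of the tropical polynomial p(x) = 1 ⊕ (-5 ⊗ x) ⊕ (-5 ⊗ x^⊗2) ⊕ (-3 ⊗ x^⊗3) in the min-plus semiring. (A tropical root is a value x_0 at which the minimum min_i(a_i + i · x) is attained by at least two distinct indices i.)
Roots: {-2, 0, 6}

Each tropical root is a break point of the lower envelope of the lines y = a_i + i · x (there are 4 lines, with slopes 0, 1, ..., 3). Only the lines that attain the minimum somewhere contribute to roots; other lines are dominated. Here the surviving (envelope) indices are i = 3, i = 2, i = 1, i = 0.
Intersections between consecutive envelope lines give the roots: for adjacent envelope indices i < j the intersection is x = (a_i − a_j) / (j − i). Reading off the sorted break points: {-2, 0, 6}.
Verification: at each break x_0, at least two indices attain the minimum of min_i(a_i + i · x_0).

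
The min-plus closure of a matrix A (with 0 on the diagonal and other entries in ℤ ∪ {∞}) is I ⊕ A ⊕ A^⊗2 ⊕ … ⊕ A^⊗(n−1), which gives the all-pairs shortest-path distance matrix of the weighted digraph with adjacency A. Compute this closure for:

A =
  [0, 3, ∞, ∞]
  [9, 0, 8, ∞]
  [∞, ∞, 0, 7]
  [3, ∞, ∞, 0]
Closure =
  [0, 3, 11, 18]
  [9, 0, 8, 15]
  [10, 13, 0, 7]
  [3, 6, 14, 0]

This is the Floyd-Warshall all-pairs shortest-path computation. For each intermediate vertex k = 0, 1, …, 3, update dist[i][j] ← min(dist[i][j], dist[i][k] + dist[k][j]). The final matrix gives, for each (i, j), the minimum total weight of any directed path from i to j (possibly empty when i = j).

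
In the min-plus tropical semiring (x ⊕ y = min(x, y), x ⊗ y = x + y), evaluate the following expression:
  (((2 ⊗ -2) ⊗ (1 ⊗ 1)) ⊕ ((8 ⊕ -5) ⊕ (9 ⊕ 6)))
(((2 ⊗ -2) ⊗ (1 ⊗ 1)) ⊕ ((8 ⊕ -5) ⊕ (9 ⊕ 6))) = -5

Expand innermost to outermost. Recall ⊕ takes the minimum of its arguments and ⊗ takes their sum. Working out the expression (((2 ⊗ -2) ⊗ (1 ⊗ 1)) ⊕ ((8 ⊕ -5) ⊕ (9 ⊕ 6))) gives -5.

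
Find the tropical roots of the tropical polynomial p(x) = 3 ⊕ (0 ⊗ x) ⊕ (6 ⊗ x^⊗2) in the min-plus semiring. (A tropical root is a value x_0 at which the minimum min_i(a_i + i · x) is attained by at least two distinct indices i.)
Roots: {-6, 3}

Each tropical root is a break point of the lower envelope of the lines y = a_i + i · x (there are 3 lines, with slopes 0, 1, ..., 2). Only the lines that attain the minimum somewhere contribute to roots; other lines are dominated. Here the surviving (envelope) indices are i = 2, i = 1, i = 0.
Intersections between consecutive envelope lines give the roots: for adjacent envelope indices i < j the intersection is x = (a_i − a_j) / (j − i). Reading off the sorted break points: {-6, 3}.
Verification: at each break x_0, at least two indices attain the minimum of min_i(a_i + i · x_0).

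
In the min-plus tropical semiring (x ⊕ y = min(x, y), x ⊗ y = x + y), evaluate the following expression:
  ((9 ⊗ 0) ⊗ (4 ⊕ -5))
((9 ⊗ 0) ⊗ (4 ⊕ -5)) = 4

Expand innermost to outermost. Recall ⊕ takes the minimum of its arguments and ⊗ takes their sum. Working out the expression ((9 ⊗ 0) ⊗ (4 ⊕ -5)) gives 4.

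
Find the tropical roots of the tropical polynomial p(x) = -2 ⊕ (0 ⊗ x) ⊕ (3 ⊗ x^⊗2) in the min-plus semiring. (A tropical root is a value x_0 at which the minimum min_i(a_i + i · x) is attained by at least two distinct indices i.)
Roots: {-3, -2}

Each tropical root is a break point of the lower envelope of the lines y = a_i + i · x (there are 3 lines, with slopes 0, 1, ..., 2). Only the lines that attain the minimum somewhere contribute to roots; other lines are dominated. Here the surviving (envelope) indices are i = 2, i = 1, i = 0.
Intersections between consecutive envelope lines give the roots: for adjacent envelope indices i < j the intersection is x = (a_i − a_j) / (j − i). Reading off the sorted break points: {-3, -2}.
Verification: at each break x_0, at least two indices attain the minimum of min_i(a_i + i · x_0).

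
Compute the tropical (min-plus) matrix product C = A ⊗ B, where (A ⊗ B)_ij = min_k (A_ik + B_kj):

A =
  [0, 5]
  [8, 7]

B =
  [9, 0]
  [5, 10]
A ⊗ B =
  [9, 0]
  [12, 8]

Apply the min-plus product entry-by-entry:
  C[0][0] = min over k of (A[0][0] + B[0][0] = 0 + 9 = 9, A[0][1] + B[1][0] = 5 + 5 = 10) = 9 (attained at k = 0)
  C[0][1] = min over k of (A[0][0] + B[0][1] = 0 + 0 = 0, A[0][1] + B[1][1] = 5 + 10 = 15) = 0 (attained at k = 0)
  C[1][0] = min over k of (A[1][0] + B[0][0] = 8 + 9 = 17, A[1][1] + B[1][0] = 7 + 5 = 12) = 12 (attained at k = 1)
  C[1][1] = min over k of (A[1][0] + B[0][1] = 8 + 0 = 8, A[1][1] + B[1][1] = 7 + 10 = 17) = 8 (attained at k = 0)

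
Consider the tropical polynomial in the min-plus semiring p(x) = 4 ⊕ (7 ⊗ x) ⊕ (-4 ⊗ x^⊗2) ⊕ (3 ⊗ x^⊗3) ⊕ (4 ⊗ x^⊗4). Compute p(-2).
p(-2) = -8

A tropical monomial a ⊗ x^⊗i evaluates to a + i · x. Evaluating each term at x = -2:
  Term 0 contributes 4 + 0 · -2 = 4
  Term 1 contributes 7 + 1 · -2 = 5
  Term 2 contributes -4 + 2 · -2 = -8
  Term 3 contributes 3 + 3 · -2 = -3
  Term 4 contributes 4 + 4 · -2 = -4
p(-2) = ⊕ of these = min[4, 5, -8, -3, -4] = -8.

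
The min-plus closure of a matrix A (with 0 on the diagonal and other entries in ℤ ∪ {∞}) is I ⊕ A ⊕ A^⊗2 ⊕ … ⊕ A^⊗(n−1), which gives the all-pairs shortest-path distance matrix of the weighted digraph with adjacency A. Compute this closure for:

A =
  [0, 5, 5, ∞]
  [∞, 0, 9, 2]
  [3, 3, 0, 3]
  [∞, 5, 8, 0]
Closure =
  [0, 5, 5, 7]
  [12, 0, 9, 2]
  [3, 3, 0, 3]
  [11, 5, 8, 0]

This is the Floyd-Warshall all-pairs shortest-path computation. For each intermediate vertex k = 0, 1, …, 3, update dist[i][j] ← min(dist[i][j], dist[i][k] + dist[k][j]). The final matrix gives, for each (i, j), the minimum total weight of any directed path from i to j (possibly empty when i = j).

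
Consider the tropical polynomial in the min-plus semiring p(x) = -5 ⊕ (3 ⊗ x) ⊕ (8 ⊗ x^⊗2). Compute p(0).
p(0) = -5

A tropical monomial a ⊗ x^⊗i evaluates to a + i · x. Evaluating each term at x = 0:
  Term 0 contributes -5 + 0 · 0 = -5
  Term 1 contributes 3 + 1 · 0 = 3
  Term 2 contributes 8 + 2 · 0 = 8
p(0) = ⊕ of these = min[-5, 3, 8] = -5.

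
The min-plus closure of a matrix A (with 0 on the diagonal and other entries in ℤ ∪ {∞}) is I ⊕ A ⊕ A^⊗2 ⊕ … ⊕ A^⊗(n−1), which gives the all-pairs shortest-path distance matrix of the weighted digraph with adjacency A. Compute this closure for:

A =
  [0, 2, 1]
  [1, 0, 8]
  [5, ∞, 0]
Closure =
  [0, 2, 1]
  [1, 0, 2]
  [5, 7, 0]

This is the Floyd-Warshall all-pairs shortest-path computation. For each intermediate vertex k = 0, 1, …, 2, update dist[i][j] ← min(dist[i][j], dist[i][k] + dist[k][j]). The final matrix gives, for each (i, j), the minimum total weight of any directed path from i to j (possibly empty when i = j).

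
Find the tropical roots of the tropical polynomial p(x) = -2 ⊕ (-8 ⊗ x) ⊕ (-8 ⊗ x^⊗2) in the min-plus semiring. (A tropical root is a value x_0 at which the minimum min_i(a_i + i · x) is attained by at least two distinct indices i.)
Roots: {0, 6}

Each tropical root is a break point of the lower envelope of the lines y = a_i + i · x (there are 3 lines, with slopes 0, 1, ..., 2). Only the lines that attain the minimum somewhere contribute to roots; other lines are dominated. Here the surviving (envelope) indices are i = 2, i = 1, i = 0.
Intersections between consecutive envelope lines give the roots: for adjacent envelope indices i < j the intersection is x = (a_i − a_j) / (j − i). Reading off the sorted break points: {0, 6}.
Verification: at each break x_0, at least two indices attain the minimum of min_i(a_i + i · x_0).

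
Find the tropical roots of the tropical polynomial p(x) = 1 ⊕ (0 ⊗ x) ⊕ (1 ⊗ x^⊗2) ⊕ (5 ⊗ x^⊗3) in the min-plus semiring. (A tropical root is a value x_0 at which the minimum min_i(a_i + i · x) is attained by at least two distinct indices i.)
Roots: {-4, -1, 1}

Each tropical root is a break point of the lower envelope of the lines y = a_i + i · x (there are 4 lines, with slopes 0, 1, ..., 3). Only the lines that attain the minimum somewhere contribute to roots; other lines are dominated. Here the surviving (envelope) indices are i = 3, i = 2, i = 1, i = 0.
Intersections between consecutive envelope lines give the roots: for adjacent envelope indices i < j the intersection is x = (a_i − a_j) / (j − i). Reading off the sorted break points: {-4, -1, 1}.
Verification: at each break x_0, at least two indices attain the minimum of min_i(a_i + i · x_0).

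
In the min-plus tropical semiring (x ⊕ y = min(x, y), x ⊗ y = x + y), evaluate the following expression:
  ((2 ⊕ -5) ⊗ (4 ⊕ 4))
((2 ⊕ -5) ⊗ (4 ⊕ 4)) = -1

Expand innermost to outermost. Recall ⊕ takes the minimum of its arguments and ⊗ takes their sum. Working out the expression ((2 ⊕ -5) ⊗ (4 ⊕ 4)) gives -1.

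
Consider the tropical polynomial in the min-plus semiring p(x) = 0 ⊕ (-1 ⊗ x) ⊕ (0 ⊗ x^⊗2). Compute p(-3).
p(-3) = -6

A tropical monomial a ⊗ x^⊗i evaluates to a + i · x. Evaluating each term at x = -3:
  Term 0 contributes 0 + 0 · -3 = 0
  Term 1 contributes -1 + 1 · -3 = -4
  Term 2 contributes 0 + 2 · -3 = -6
p(-3) = ⊕ of these = min[0, -4, -6] = -6.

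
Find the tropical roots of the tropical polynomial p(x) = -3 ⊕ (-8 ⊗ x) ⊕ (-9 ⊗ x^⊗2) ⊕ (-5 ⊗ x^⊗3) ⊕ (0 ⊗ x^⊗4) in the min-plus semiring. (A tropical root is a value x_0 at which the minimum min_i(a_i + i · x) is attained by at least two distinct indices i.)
Roots: {-5, -4, 1, 5}

Each tropical root is a break point of the lower envelope of the lines y = a_i + i · x (there are 5 lines, with slopes 0, 1, ..., 4). Only the lines that attain the minimum somewhere contribute to roots; other lines are dominated. Here the surviving (envelope) indices are i = 4, i = 3, i = 2, i = 1, i = 0.
Intersections between consecutive envelope lines give the roots: for adjacent envelope indices i < j the intersection is x = (a_i − a_j) / (j − i). Reading off the sorted break points: {-5, -4, 1, 5}.
Verification: at each break x_0, at least two indices attain the minimum of min_i(a_i + i · x_0).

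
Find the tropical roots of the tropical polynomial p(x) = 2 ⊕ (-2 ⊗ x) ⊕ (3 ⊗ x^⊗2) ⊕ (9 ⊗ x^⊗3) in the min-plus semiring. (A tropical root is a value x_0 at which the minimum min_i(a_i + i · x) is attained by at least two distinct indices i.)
Roots: {-6, -5, 4}

Each tropical root is a break point of the lower envelope of the lines y = a_i + i · x (there are 4 lines, with slopes 0, 1, ..., 3). Only the lines that attain the minimum somewhere contribute to roots; other lines are dominated. Here the surviving (envelope) indices are i = 3, i = 2, i = 1, i = 0.
Intersections between consecutive envelope lines give the roots: for adjacent envelope indices i < j the intersection is x = (a_i − a_j) / (j − i). Reading off the sorted break points: {-6, -5, 4}.
Verification: at each break x_0, at least two indices attain the minimum of min_i(a_i + i · x_0).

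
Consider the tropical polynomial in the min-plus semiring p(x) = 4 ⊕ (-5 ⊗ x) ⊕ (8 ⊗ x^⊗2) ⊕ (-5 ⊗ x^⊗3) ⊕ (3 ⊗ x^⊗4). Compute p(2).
p(2) = -3

A tropical monomial a ⊗ x^⊗i evaluates to a + i · x. Evaluating each term at x = 2:
  Term 0 contributes 4 + 0 · 2 = 4
  Term 1 contributes -5 + 1 · 2 = -3
  Term 2 contributes 8 + 2 · 2 = 12
  Term 3 contributes -5 + 3 · 2 = 1
  Term 4 contributes 3 + 4 · 2 = 11
p(2) = ⊕ of these = min[4, -3, 12, 1, 11] = -3.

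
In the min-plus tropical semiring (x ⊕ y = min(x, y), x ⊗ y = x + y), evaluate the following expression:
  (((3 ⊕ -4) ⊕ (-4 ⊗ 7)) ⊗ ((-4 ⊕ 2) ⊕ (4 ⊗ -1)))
(((3 ⊕ -4) ⊕ (-4 ⊗ 7)) ⊗ ((-4 ⊕ 2) ⊕ (4 ⊗ -1))) = -8

Expand innermost to outermost. Recall ⊕ takes the minimum of its arguments and ⊗ takes their sum. Working out the expression (((3 ⊕ -4) ⊕ (-4 ⊗ 7)) ⊗ ((-4 ⊕ 2) ⊕ (4 ⊗ -1))) gives -8.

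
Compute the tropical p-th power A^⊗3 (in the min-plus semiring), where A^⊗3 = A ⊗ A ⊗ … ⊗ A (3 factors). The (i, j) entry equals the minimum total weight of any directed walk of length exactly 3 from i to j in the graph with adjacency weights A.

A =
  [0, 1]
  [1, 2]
A^⊗3 =
  [0, 1]
  [1, 2]

Each entry (A^⊗3)_ij equals the minimum over all length-3 walks i = v_0 → v_1 → … → v_3 = j of Σ_t A[v_t][v_{t+1}]. For example, for (i, j) = (0, 1) we minimise over 4 possible intermediate vertex sequences; the minimum is 1, attained along the walk 0 → 0 → 0 → 1.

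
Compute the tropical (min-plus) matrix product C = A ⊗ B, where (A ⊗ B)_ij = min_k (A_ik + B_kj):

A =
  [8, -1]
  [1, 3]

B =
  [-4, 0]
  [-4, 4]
A ⊗ B =
  [-5, 3]
  [-3, 1]

Apply the min-plus product entry-by-entry:
  C[0][0] = min over k of (A[0][0] + B[0][0] = 8 + -4 = 4, A[0][1] + B[1][0] = -1 + -4 = -5) = -5 (attained at k = 1)
  C[0][1] = min over k of (A[0][0] + B[0][1] = 8 + 0 = 8, A[0][1] + B[1][1] = -1 + 4 = 3) = 3 (attained at k = 1)
  C[1][0] = min over k of (A[1][0] + B[0][0] = 1 + -4 = -3, A[1][1] + B[1][0] = 3 + -4 = -1) = -3 (attained at k = 0)
  C[1][1] = min over k of (A[1][0] + B[0][1] = 1 + 0 = 1, A[1][1] + B[1][1] = 3 + 4 = 7) = 1 (attained at k = 0)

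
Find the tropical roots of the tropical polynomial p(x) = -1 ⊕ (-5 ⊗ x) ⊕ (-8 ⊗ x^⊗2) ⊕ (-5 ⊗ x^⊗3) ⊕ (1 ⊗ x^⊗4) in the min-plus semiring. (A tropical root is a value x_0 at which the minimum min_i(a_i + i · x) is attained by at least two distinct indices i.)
Roots: {-6, -3, 3, 4}

Each tropical root is a break point of the lower envelope of the lines y = a_i + i · x (there are 5 lines, with slopes 0, 1, ..., 4). Only the lines that attain the minimum somewhere contribute to roots; other lines are dominated. Here the surviving (envelope) indices are i = 4, i = 3, i = 2, i = 1, i = 0.
Intersections between consecutive envelope lines give the roots: for adjacent envelope indices i < j the intersection is x = (a_i − a_j) / (j − i). Reading off the sorted break points: {-6, -3, 3, 4}.
Verification: at each break x_0, at least two indices attain the minimum of min_i(a_i + i · x_0).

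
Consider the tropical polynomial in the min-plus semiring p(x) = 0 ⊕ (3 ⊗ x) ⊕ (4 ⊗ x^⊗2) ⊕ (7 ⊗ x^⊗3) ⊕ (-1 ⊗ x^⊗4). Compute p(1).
p(1) = 0

A tropical monomial a ⊗ x^⊗i evaluates to a + i · x. Evaluating each term at x = 1:
  Term 0 contributes 0 + 0 · 1 = 0
  Term 1 contributes 3 + 1 · 1 = 4
  Term 2 contributes 4 + 2 · 1 = 6
  Term 3 contributes 7 + 3 · 1 = 10
  Term 4 contributes -1 + 4 · 1 = 3
p(1) = ⊕ of these = min[0, 4, 6, 10, 3] = 0.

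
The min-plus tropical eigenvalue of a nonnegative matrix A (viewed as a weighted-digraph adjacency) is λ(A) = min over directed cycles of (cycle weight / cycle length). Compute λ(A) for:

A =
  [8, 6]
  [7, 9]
λ(A) = 13/2

Enumerate directed cycles and compute their means (weight / length). Sample:
  cycle 0 → 0: weight = 8, length = 1, mean = 8/1 ≈ 8.000
  cycle 1 → 1: weight = 9, length = 1, mean = 9/1 ≈ 9.000
  cycle 0 → 1 → 0: weight = 13, length = 2, mean = 13/2 ≈ 6.500
  cycle 1 → 0 → 1: weight = 13, length = 2, mean = 13/2 ≈ 6.500
Minimum mean = 6.500, attained e.g. along the cycle 0 → 1 → 0 with weight 13 and length 2. So λ(A) = 13/2 = 13/2.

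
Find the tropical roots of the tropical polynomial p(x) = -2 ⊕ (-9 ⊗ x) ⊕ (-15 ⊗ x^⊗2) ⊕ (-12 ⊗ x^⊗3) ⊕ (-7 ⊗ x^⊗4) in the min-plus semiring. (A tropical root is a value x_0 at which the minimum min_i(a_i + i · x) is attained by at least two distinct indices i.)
Roots: {-5, -3, 6, 7}

Each tropical root is a break point of the lower envelope of the lines y = a_i + i · x (there are 5 lines, with slopes 0, 1, ..., 4). Only the lines that attain the minimum somewhere contribute to roots; other lines are dominated. Here the surviving (envelope) indices are i = 4, i = 3, i = 2, i = 1, i = 0.
Intersections between consecutive envelope lines give the roots: for adjacent envelope indices i < j the intersection is x = (a_i − a_j) / (j − i). Reading off the sorted break points: {-5, -3, 6, 7}.
Verification: at each break x_0, at least two indices attain the minimum of min_i(a_i + i · x_0).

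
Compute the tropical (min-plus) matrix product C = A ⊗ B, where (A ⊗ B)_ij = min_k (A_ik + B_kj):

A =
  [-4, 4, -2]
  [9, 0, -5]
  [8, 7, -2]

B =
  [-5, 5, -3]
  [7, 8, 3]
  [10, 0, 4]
A ⊗ B =
  [-9, -2, -7]
  [4, -5, -1]
  [3, -2, 2]

Apply the min-plus product entry-by-entry:
  C[0][0] = min over k of (A[0][0] + B[0][0] = -4 + -5 = -9, A[0][1] + B[1][0] = 4 + 7 = 11, A[0][2] + B[2][0] = -2 + 10 = 8) = -9 (attained at k = 0)
  C[0][1] = min over k of (A[0][0] + B[0][1] = -4 + 5 = 1, A[0][1] + B[1][1] = 4 + 8 = 12, A[0][2] + B[2][1] = -2 + 0 = -2) = -2 (attained at k = 2)
  C[0][2] = min over k of (A[0][0] + B[0][2] = -4 + -3 = -7, A[0][1] + B[1][2] = 4 + 3 = 7, A[0][2] + B[2][2] = -2 + 4 = 2) = -7 (attained at k = 0)
  C[1][0] = min over k of (A[1][0] + B[0][0] = 9 + -5 = 4, A[1][1] + B[1][0] = 0 + 7 = 7, A[1][2] + B[2][0] = -5 + 10 = 5) = 4 (attained at k = 0)
  C[1][1] = min over k of (A[1][0] + B[0][1] = 9 + 5 = 14, A[1][1] + B[1][1] = 0 + 8 = 8, A[1][2] + B[2][1] = -5 + 0 = -5) = -5 (attained at k = 2)
  C[1][2] = min over k of (A[1][0] + B[0][2] = 9 + -3 = 6, A[1][1] + B[1][2] = 0 + 3 = 3, A[1][2] + B[2][2] = -5 + 4 = -1) = -1 (attained at k = 2)
  C[2][0] = min over k of (A[2][0] + B[0][0] = 8 + -5 = 3, A[2][1] + B[1][0] = 7 + 7 = 14, A[2][2] + B[2][0] = -2 + 10 = 8) = 3 (attained at k = 0)
  C[2][1] = min over k of (A[2][0] + B[0][1] = 8 + 5 = 13, A[2][1] + B[1][1] = 7 + 8 = 15, A[2][2] + B[2][1] = -2 + 0 = -2) = -2 (attained at k = 2)
  C[2][2] = min over k of (A[2][0] + B[0][2] = 8 + -3 = 5, A[2][1] + B[1][2] = 7 + 3 = 10, A[2][2] + B[2][2] = -2 + 4 = 2) = 2 (attained at k = 2)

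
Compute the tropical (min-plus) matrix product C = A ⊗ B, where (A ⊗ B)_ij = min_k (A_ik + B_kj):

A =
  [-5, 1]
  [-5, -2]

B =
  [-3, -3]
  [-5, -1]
A ⊗ B =
  [-8, -8]
  [-8, -8]

Apply the min-plus product entry-by-entry:
  C[0][0] = min over k of (A[0][0] + B[0][0] = -5 + -3 = -8, A[0][1] + B[1][0] = 1 + -5 = -4) = -8 (attained at k = 0)
  C[0][1] = min over k of (A[0][0] + B[0][1] = -5 + -3 = -8, A[0][1] + B[1][1] = 1 + -1 = 0) = -8 (attained at k = 0)
  C[1][0] = min over k of (A[1][0] + B[0][0] = -5 + -3 = -8, A[1][1] + B[1][0] = -2 + -5 = -7) = -8 (attained at k = 0)
  C[1][1] = min over k of (A[1][0] + B[0][1] = -5 + -3 = -8, A[1][1] + B[1][1] = -2 + -1 = -3) = -8 (attained at k = 0)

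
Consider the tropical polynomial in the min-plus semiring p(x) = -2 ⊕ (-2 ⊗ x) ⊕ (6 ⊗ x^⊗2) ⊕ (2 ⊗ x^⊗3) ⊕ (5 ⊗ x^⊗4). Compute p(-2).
p(-2) = -4

A tropical monomial a ⊗ x^⊗i evaluates to a + i · x. Evaluating each term at x = -2:
  Term 0 contributes -2 + 0 · -2 = -2
  Term 1 contributes -2 + 1 · -2 = -4
  Term 2 contributes 6 + 2 · -2 = 2
  Term 3 contributes 2 + 3 · -2 = -4
  Term 4 contributes 5 + 4 · -2 = -3
p(-2) = ⊕ of these = min[-2, -4, 2, -4, -3] = -4.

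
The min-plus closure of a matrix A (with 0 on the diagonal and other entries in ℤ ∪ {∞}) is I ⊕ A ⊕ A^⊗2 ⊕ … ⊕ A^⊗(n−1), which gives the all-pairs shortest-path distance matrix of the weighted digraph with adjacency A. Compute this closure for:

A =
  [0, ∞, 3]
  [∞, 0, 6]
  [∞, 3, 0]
Closure =
  [0, 6, 3]
  [∞, 0, 6]
  [∞, 3, 0]

This is the Floyd-Warshall all-pairs shortest-path computation. For each intermediate vertex k = 0, 1, …, 2, update dist[i][j] ← min(dist[i][j], dist[i][k] + dist[k][j]). The final matrix gives, for each (i, j), the minimum total weight of any directed path from i to j (possibly empty when i = j).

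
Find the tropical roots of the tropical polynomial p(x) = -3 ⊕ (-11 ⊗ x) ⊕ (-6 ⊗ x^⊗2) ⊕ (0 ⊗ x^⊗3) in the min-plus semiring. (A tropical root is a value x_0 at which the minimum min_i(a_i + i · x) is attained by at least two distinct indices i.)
Roots: {-6, -5, 8}

Each tropical root is a break point of the lower envelope of the lines y = a_i + i · x (there are 4 lines, with slopes 0, 1, ..., 3). Only the lines that attain the minimum somewhere contribute to roots; other lines are dominated. Here the surviving (envelope) indices are i = 3, i = 2, i = 1, i = 0.
Intersections between consecutive envelope lines give the roots: for adjacent envelope indices i < j the intersection is x = (a_i − a_j) / (j − i). Reading off the sorted break points: {-6, -5, 8}.
Verification: at each break x_0, at least two indices attain the minimum of min_i(a_i + i · x_0).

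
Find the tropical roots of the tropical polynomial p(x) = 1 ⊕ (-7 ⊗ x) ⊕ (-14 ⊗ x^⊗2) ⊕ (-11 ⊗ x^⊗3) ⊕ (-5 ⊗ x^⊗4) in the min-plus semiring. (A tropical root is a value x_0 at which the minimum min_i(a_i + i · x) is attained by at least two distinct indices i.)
Roots: {-6, -3, 7, 8}

Each tropical root is a break point of the lower envelope of the lines y = a_i + i · x (there are 5 lines, with slopes 0, 1, ..., 4). Only the lines that attain the minimum somewhere contribute to roots; other lines are dominated. Here the surviving (envelope) indices are i = 4, i = 3, i = 2, i = 1, i = 0.
Intersections between consecutive envelope lines give the roots: for adjacent envelope indices i < j the intersection is x = (a_i − a_j) / (j − i). Reading off the sorted break points: {-6, -3, 7, 8}.
Verification: at each break x_0, at least two indices attain the minimum of min_i(a_i + i · x_0).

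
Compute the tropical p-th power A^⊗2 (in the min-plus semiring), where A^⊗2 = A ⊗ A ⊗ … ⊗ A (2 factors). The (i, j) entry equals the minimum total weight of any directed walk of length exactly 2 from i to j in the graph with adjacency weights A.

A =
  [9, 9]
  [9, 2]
A^⊗2 =
  [18, 11]
  [11, 4]

Each entry (A^⊗2)_ij equals the minimum over all length-2 walks i = v_0 → v_1 → … → v_2 = j of Σ_t A[v_t][v_{t+1}]. For example, for (i, j) = (0, 1) we minimise over 2 possible intermediate vertex sequences; the minimum is 11, attained along the walk 0 → 1 → 1.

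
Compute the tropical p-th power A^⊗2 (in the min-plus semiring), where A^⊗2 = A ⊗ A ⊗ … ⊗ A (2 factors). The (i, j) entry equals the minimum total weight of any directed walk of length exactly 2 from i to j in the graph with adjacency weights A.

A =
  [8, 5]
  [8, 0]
A^⊗2 =
  [13, 5]
  [8, 0]

Each entry (A^⊗2)_ij equals the minimum over all length-2 walks i = v_0 → v_1 → … → v_2 = j of Σ_t A[v_t][v_{t+1}]. For example, for (i, j) = (0, 1) we minimise over 2 possible intermediate vertex sequences; the minimum is 5, attained along the walk 0 → 1 → 1.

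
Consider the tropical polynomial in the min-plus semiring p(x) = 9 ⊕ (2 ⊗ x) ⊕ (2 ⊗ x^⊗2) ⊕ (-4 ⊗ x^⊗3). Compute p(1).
p(1) = -1

A tropical monomial a ⊗ x^⊗i evaluates to a + i · x. Evaluating each term at x = 1:
  Term 0 contributes 9 + 0 · 1 = 9
  Term 1 contributes 2 + 1 · 1 = 3
  Term 2 contributes 2 + 2 · 1 = 4
  Term 3 contributes -4 + 3 · 1 = -1
p(1) = ⊕ of these = min[9, 3, 4, -1] = -1.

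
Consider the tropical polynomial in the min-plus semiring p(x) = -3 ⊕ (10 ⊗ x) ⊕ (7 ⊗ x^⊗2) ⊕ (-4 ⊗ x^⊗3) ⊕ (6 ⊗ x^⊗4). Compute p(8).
p(8) = -3

A tropical monomial a ⊗ x^⊗i evaluates to a + i · x. Evaluating each term at x = 8:
  Term 0 contributes -3 + 0 · 8 = -3
  Term 1 contributes 10 + 1 · 8 = 18
  Term 2 contributes 7 + 2 · 8 = 23
  Term 3 contributes -4 + 3 · 8 = 20
  Term 4 contributes 6 + 4 · 8 = 38
p(8) = ⊕ of these = min[-3, 18, 23, 20, 38] = -3.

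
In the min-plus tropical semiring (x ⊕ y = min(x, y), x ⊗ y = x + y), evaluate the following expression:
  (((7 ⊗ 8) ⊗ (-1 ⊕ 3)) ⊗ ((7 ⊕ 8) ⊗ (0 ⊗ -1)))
(((7 ⊗ 8) ⊗ (-1 ⊕ 3)) ⊗ ((7 ⊕ 8) ⊗ (0 ⊗ -1))) = 20

Expand innermost to outermost. Recall ⊕ takes the minimum of its arguments and ⊗ takes their sum. Working out the expression (((7 ⊗ 8) ⊗ (-1 ⊕ 3)) ⊗ ((7 ⊕ 8) ⊗ (0 ⊗ -1))) gives 20.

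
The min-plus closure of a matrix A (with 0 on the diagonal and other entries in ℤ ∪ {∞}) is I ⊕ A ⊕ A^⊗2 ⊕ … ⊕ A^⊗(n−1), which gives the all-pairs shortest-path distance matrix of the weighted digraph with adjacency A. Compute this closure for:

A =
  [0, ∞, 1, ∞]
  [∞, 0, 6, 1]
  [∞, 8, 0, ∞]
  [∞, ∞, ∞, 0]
Closure =
  [0, 9, 1, 10]
  [∞, 0, 6, 1]
  [∞, 8, 0, 9]
  [∞, ∞, ∞, 0]

This is the Floyd-Warshall all-pairs shortest-path computation. For each intermediate vertex k = 0, 1, …, 3, update dist[i][j] ← min(dist[i][j], dist[i][k] + dist[k][j]). The final matrix gives, for each (i, j), the minimum total weight of any directed path from i to j (possibly empty when i = j).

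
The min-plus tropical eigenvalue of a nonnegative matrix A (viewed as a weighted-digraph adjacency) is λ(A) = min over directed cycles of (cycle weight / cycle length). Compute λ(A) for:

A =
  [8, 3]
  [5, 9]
λ(A) = 4

Enumerate directed cycles and compute their means (weight / length). Sample:
  cycle 0 → 0: weight = 8, length = 1, mean = 8/1 ≈ 8.000
  cycle 1 → 1: weight = 9, length = 1, mean = 9/1 ≈ 9.000
  cycle 0 → 1 → 0: weight = 8, length = 2, mean = 8/2 ≈ 4.000
  cycle 1 → 0 → 1: weight = 8, length = 2, mean = 8/2 ≈ 4.000
Minimum mean = 4.000, attained e.g. along the cycle 0 → 1 → 0 with weight 8 and length 2. So λ(A) = 8/2 = 4.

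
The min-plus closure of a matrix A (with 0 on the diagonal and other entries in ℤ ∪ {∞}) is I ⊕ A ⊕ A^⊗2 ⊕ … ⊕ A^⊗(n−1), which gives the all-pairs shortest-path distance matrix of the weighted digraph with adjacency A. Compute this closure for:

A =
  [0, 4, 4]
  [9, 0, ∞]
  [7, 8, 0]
Closure =
  [0, 4, 4]
  [9, 0, 13]
  [7, 8, 0]

This is the Floyd-Warshall all-pairs shortest-path computation. For each intermediate vertex k = 0, 1, …, 2, update dist[i][j] ← min(dist[i][j], dist[i][k] + dist[k][j]). The final matrix gives, for each (i, j), the minimum total weight of any directed path from i to j (possibly empty when i = j).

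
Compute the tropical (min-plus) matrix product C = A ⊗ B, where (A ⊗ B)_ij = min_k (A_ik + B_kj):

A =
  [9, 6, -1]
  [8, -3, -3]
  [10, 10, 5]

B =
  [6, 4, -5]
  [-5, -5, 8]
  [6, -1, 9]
A ⊗ B =
  [1, -2, 4]
  [-8, -8, 3]
  [5, 4, 5]

Apply the min-plus product entry-by-entry:
  C[0][0] = min over k of (A[0][0] + B[0][0] = 9 + 6 = 15, A[0][1] + B[1][0] = 6 + -5 = 1, A[0][2] + B[2][0] = -1 + 6 = 5) = 1 (attained at k = 1)
  C[0][1] = min over k of (A[0][0] + B[0][1] = 9 + 4 = 13, A[0][1] + B[1][1] = 6 + -5 = 1, A[0][2] + B[2][1] = -1 + -1 = -2) = -2 (attained at k = 2)
  C[0][2] = min over k of (A[0][0] + B[0][2] = 9 + -5 = 4, A[0][1] + B[1][2] = 6 + 8 = 14, A[0][2] + B[2][2] = -1 + 9 = 8) = 4 (attained at k = 0)
  C[1][0] = min over k of (A[1][0] + B[0][0] = 8 + 6 = 14, A[1][1] + B[1][0] = -3 + -5 = -8, A[1][2] + B[2][0] = -3 + 6 = 3) = -8 (attained at k = 1)
  C[1][1] = min over k of (A[1][0] + B[0][1] = 8 + 4 = 12, A[1][1] + B[1][1] = -3 + -5 = -8, A[1][2] + B[2][1] = -3 + -1 = -4) = -8 (attained at k = 1)
  C[1][2] = min over k of (A[1][0] + B[0][2] = 8 + -5 = 3, A[1][1] + B[1][2] = -3 + 8 = 5, A[1][2] + B[2][2] = -3 + 9 = 6) = 3 (attained at k = 0)
  C[2][0] = min over k of (A[2][0] + B[0][0] = 10 + 6 = 16, A[2][1] + B[1][0] = 10 + -5 = 5, A[2][2] + B[2][0] = 5 + 6 = 11) = 5 (attained at k = 1)
  C[2][1] = min over k of (A[2][0] + B[0][1] = 10 + 4 = 14, A[2][1] + B[1][1] = 10 + -5 = 5, A[2][2] + B[2][1] = 5 + -1 = 4) = 4 (attained at k = 2)
  C[2][2] = min over k of (A[2][0] + B[0][2] = 10 + -5 = 5, A[2][1] + B[1][2] = 10 + 8 = 18, A[2][2] + B[2][2] = 5 + 9 = 14) = 5 (attained at k = 0)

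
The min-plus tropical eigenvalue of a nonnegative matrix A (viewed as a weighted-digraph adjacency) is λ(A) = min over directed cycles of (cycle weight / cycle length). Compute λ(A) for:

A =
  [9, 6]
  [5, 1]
λ(A) = 1

Enumerate directed cycles and compute their means (weight / length). Sample:
  cycle 0 → 0: weight = 9, length = 1, mean = 9/1 ≈ 9.000
  cycle 1 → 1: weight = 1, length = 1, mean = 1/1 ≈ 1.000
  cycle 0 → 1 → 0: weight = 11, length = 2, mean = 11/2 ≈ 5.500
  cycle 1 → 0 → 1: weight = 11, length = 2, mean = 11/2 ≈ 5.500
Minimum mean = 1.000, attained e.g. along the cycle 1 → 1 with weight 1 and length 1. So λ(A) = 1/1 = 1.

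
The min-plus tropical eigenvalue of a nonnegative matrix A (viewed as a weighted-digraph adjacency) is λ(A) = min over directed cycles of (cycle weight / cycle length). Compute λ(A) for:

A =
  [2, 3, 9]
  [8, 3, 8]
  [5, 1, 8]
λ(A) = 2

Enumerate directed cycles and compute their means (weight / length). Sample:
  cycle 0 → 0: weight = 2, length = 1, mean = 2/1 ≈ 2.000
  cycle 1 → 1: weight = 3, length = 1, mean = 3/1 ≈ 3.000
  cycle 2 → 2: weight = 8, length = 1, mean = 8/1 ≈ 8.000
  cycle 0 → 1 → 0: weight = 11, length = 2, mean = 11/2 ≈ 5.500
  cycle 0 → 2 → 0: weight = 14, length = 2, mean = 14/2 ≈ 7.000
  cycle 1 → 0 → 1: weight = 11, length = 2, mean = 11/2 ≈ 5.500
Minimum mean = 2.000, attained e.g. along the cycle 0 → 0 with weight 2 and length 1. So λ(A) = 2/1 = 2.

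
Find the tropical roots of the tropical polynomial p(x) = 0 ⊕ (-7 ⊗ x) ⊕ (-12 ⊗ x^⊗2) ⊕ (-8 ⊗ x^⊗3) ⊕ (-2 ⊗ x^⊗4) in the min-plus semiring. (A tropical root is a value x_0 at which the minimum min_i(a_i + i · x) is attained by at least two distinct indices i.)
Roots: {-6, -4, 5, 7}

Each tropical root is a break point of the lower envelope of the lines y = a_i + i · x (there are 5 lines, with slopes 0, 1, ..., 4). Only the lines that attain the minimum somewhere contribute to roots; other lines are dominated. Here the surviving (envelope) indices are i = 4, i = 3, i = 2, i = 1, i = 0.
Intersections between consecutive envelope lines give the roots: for adjacent envelope indices i < j the intersection is x = (a_i − a_j) / (j − i). Reading off the sorted break points: {-6, -4, 5, 7}.
Verification: at each break x_0, at least two indices attain the minimum of min_i(a_i + i · x_0).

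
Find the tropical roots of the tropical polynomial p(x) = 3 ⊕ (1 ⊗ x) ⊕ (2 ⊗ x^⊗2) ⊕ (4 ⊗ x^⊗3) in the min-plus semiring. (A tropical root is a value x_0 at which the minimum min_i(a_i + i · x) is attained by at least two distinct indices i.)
Roots: {-2, -1, 2}

Each tropical root is a break point of the lower envelope of the lines y = a_i + i · x (there are 4 lines, with slopes 0, 1, ..., 3). Only the lines that attain the minimum somewhere contribute to roots; other lines are dominated. Here the surviving (envelope) indices are i = 3, i = 2, i = 1, i = 0.
Intersections between consecutive envelope lines give the roots: for adjacent envelope indices i < j the intersection is x = (a_i − a_j) / (j − i). Reading off the sorted break points: {-2, -1, 2}.
Verification: at each break x_0, at least two indices attain the minimum of min_i(a_i + i · x_0).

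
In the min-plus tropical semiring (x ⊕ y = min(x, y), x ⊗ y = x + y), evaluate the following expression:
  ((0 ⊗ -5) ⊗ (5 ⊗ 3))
((0 ⊗ -5) ⊗ (5 ⊗ 3)) = 3

Expand innermost to outermost. Recall ⊕ takes the minimum of its arguments and ⊗ takes their sum. Working out the expression ((0 ⊗ -5) ⊗ (5 ⊗ 3)) gives 3.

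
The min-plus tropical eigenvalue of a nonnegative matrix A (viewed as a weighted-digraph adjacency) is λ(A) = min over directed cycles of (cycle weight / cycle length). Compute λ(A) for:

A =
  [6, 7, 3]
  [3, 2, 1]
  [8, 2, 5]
λ(A) = 3/2

Enumerate directed cycles and compute their means (weight / length). Sample:
  cycle 0 → 0: weight = 6, length = 1, mean = 6/1 ≈ 6.000
  cycle 1 → 1: weight = 2, length = 1, mean = 2/1 ≈ 2.000
  cycle 2 → 2: weight = 5, length = 1, mean = 5/1 ≈ 5.000
  cycle 0 → 1 → 0: weight = 10, length = 2, mean = 10/2 ≈ 5.000
  cycle 0 → 2 → 0: weight = 11, length = 2, mean = 11/2 ≈ 5.500
  cycle 1 → 0 → 1: weight = 10, length = 2, mean = 10/2 ≈ 5.000
Minimum mean = 1.500, attained e.g. along the cycle 1 → 2 → 1 with weight 3 and length 2. So λ(A) = 3/2 = 3/2.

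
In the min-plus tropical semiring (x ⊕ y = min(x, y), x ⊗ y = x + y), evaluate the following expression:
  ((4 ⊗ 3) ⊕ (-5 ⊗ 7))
((4 ⊗ 3) ⊕ (-5 ⊗ 7)) = 2

Expand innermost to outermost. Recall ⊕ takes the minimum of its arguments and ⊗ takes their sum. Working out the expression ((4 ⊗ 3) ⊕ (-5 ⊗ 7)) gives 2.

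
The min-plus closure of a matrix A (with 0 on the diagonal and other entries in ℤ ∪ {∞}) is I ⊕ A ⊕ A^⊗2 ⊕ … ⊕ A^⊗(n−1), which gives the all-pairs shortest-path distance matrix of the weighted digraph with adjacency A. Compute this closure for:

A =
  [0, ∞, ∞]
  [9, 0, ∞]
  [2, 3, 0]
Closure =
  [0, ∞, ∞]
  [9, 0, ∞]
  [2, 3, 0]

This is the Floyd-Warshall all-pairs shortest-path computation. For each intermediate vertex k = 0, 1, …, 2, update dist[i][j] ← min(dist[i][j], dist[i][k] + dist[k][j]). The final matrix gives, for each (i, j), the minimum total weight of any directed path from i to j (possibly empty when i = j).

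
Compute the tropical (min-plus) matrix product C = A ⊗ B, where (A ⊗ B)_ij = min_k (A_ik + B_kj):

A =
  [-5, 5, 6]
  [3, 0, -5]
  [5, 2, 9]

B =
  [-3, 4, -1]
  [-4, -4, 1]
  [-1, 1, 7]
A ⊗ B =
  [-8, -1, -6]
  [-6, -4, 1]
  [-2, -2, 3]

Apply the min-plus product entry-by-entry:
  C[0][0] = min over k of (A[0][0] + B[0][0] = -5 + -3 = -8, A[0][1] + B[1][0] = 5 + -4 = 1, A[0][2] + B[2][0] = 6 + -1 = 5) = -8 (attained at k = 0)
  C[0][1] = min over k of (A[0][0] + B[0][1] = -5 + 4 = -1, A[0][1] + B[1][1] = 5 + -4 = 1, A[0][2] + B[2][1] = 6 + 1 = 7) = -1 (attained at k = 0)
  C[0][2] = min over k of (A[0][0] + B[0][2] = -5 + -1 = -6, A[0][1] + B[1][2] = 5 + 1 = 6, A[0][2] + B[2][2] = 6 + 7 = 13) = -6 (attained at k = 0)
  C[1][0] = min over k of (A[1][0] + B[0][0] = 3 + -3 = 0, A[1][1] + B[1][0] = 0 + -4 = -4, A[1][2] + B[2][0] = -5 + -1 = -6) = -6 (attained at k = 2)
  C[1][1] = min over k of (A[1][0] + B[0][1] = 3 + 4 = 7, A[1][1] + B[1][1] = 0 + -4 = -4, A[1][2] + B[2][1] = -5 + 1 = -4) = -4 (attained at k = 1)
  C[1][2] = min over k of (A[1][0] + B[0][2] = 3 + -1 = 2, A[1][1] + B[1][2] = 0 + 1 = 1, A[1][2] + B[2][2] = -5 + 7 = 2) = 1 (attained at k = 1)
  C[2][0] = min over k of (A[2][0] + B[0][0] = 5 + -3 = 2, A[2][1] + B[1][0] = 2 + -4 = -2, A[2][2] + B[2][0] = 9 + -1 = 8) = -2 (attained at k = 1)
  C[2][1] = min over k of (A[2][0] + B[0][1] = 5 + 4 = 9, A[2][1] + B[1][1] = 2 + -4 = -2, A[2][2] + B[2][1] = 9 + 1 = 10) = -2 (attained at k = 1)
  C[2][2] = min over k of (A[2][0] + B[0][2] = 5 + -1 = 4, A[2][1] + B[1][2] = 2 + 1 = 3, A[2][2] + B[2][2] = 9 + 7 = 16) = 3 (attained at k = 1)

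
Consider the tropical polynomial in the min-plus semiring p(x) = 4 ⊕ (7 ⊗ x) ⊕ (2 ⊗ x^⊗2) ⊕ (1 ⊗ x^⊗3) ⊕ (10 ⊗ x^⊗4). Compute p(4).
p(4) = 4

A tropical monomial a ⊗ x^⊗i evaluates to a + i · x. Evaluating each term at x = 4:
  Term 0 contributes 4 + 0 · 4 = 4
  Term 1 contributes 7 + 1 · 4 = 11
  Term 2 contributes 2 + 2 · 4 = 10
  Term 3 contributes 1 + 3 · 4 = 13
  Term 4 contributes 10 + 4 · 4 = 26
p(4) = ⊕ of these = min[4, 11, 10, 13, 26] = 4.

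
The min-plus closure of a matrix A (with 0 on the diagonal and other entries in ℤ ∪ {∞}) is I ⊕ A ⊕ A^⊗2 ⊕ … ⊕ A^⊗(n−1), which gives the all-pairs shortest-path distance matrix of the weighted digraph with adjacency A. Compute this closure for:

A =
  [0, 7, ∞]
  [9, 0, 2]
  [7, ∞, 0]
Closure =
  [0, 7, 9]
  [9, 0, 2]
  [7, 14, 0]

This is the Floyd-Warshall all-pairs shortest-path computation. For each intermediate vertex k = 0, 1, …, 2, update dist[i][j] ← min(dist[i][j], dist[i][k] + dist[k][j]). The final matrix gives, for each (i, j), the minimum total weight of any directed path from i to j (possibly empty when i = j).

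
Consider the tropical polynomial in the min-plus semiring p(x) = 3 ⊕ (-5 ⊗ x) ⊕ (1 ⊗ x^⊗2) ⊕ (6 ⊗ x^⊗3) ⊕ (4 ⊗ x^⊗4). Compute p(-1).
p(-1) = -6

A tropical monomial a ⊗ x^⊗i evaluates to a + i · x. Evaluating each term at x = -1:
  Term 0 contributes 3 + 0 · -1 = 3
  Term 1 contributes -5 + 1 · -1 = -6
  Term 2 contributes 1 + 2 · -1 = -1
  Term 3 contributes 6 + 3 · -1 = 3
  Term 4 contributes 4 + 4 · -1 = 0
p(-1) = ⊕ of these = min[3, -6, -1, 3, 0] = -6.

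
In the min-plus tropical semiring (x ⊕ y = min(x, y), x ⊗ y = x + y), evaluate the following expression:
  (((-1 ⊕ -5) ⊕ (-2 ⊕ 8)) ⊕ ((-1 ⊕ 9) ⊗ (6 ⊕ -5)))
(((-1 ⊕ -5) ⊕ (-2 ⊕ 8)) ⊕ ((-1 ⊕ 9) ⊗ (6 ⊕ -5))) = -6

Expand innermost to outermost. Recall ⊕ takes the minimum of its arguments and ⊗ takes their sum. Working out the expression (((-1 ⊕ -5) ⊕ (-2 ⊕ 8)) ⊕ ((-1 ⊕ 9) ⊗ (6 ⊕ -5))) gives -6.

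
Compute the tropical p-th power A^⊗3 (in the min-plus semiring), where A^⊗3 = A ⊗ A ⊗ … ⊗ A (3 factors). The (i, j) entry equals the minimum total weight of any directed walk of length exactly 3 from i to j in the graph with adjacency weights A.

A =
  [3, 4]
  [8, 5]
A^⊗3 =
  [9, 10]
  [14, 15]

Each entry (A^⊗3)_ij equals the minimum over all length-3 walks i = v_0 → v_1 → … → v_3 = j of Σ_t A[v_t][v_{t+1}]. For example, for (i, j) = (0, 1) we minimise over 4 possible intermediate vertex sequences; the minimum is 10, attained along the walk 0 → 0 → 0 → 1.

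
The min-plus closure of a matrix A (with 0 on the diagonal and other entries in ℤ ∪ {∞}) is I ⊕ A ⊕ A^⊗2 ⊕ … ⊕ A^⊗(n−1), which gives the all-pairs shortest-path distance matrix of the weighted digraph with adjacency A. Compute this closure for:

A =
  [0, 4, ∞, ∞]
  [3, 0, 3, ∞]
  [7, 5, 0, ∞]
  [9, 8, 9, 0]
Closure =
  [0, 4, 7, ∞]
  [3, 0, 3, ∞]
  [7, 5, 0, ∞]
  [9, 8, 9, 0]

This is the Floyd-Warshall all-pairs shortest-path computation. For each intermediate vertex k = 0, 1, …, 3, update dist[i][j] ← min(dist[i][j], dist[i][k] + dist[k][j]). The final matrix gives, for each (i, j), the minimum total weight of any directed path from i to j (possibly empty when i = j).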